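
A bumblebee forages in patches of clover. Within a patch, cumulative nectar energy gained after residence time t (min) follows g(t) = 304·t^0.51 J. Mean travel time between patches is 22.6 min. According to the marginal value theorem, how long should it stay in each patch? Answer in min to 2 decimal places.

Optimal t* satisfies g'(t*) = g(t*)/(T + t*).
g'(t) = 0.51·304·t^-0.49. Setting 0.51·304·t^-0.49 = 304·t^0.51/(22.6+t) gives 0.51(22.6+t) = t, so 0.49·t = 0.51×22.6.
t* = 0.51×22.6/0.49 = 23.52 min.

23.52 min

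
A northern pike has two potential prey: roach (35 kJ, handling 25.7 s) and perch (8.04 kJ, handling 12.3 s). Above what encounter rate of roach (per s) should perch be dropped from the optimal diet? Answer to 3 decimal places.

The zero-one rule: include perch iff E₂/h₂ > λE₁/(1+λh₁). Equality gives the switch point.
λE₁h₂ = E₂ + λE₂h₁ ⇒ λ = E₂/(E₁h₂ − E₂h₁) = 8.04/(430.5 − 206.6) = 0.03591 per s.

0.036 per s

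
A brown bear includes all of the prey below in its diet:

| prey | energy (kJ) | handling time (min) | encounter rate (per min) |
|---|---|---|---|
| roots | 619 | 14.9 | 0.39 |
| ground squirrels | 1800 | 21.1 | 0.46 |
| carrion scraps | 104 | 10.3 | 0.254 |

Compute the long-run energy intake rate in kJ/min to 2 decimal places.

Energy encountered per unit search time: 0.39×619 + 0.46×1800 + 0.254×104 = 1096 kJ/min.
Handling time per unit search time: 0.39×14.9 + 0.46×21.1 + 0.254×10.3 = 18.13.
Rate = 1096/(1 + 18.13) = 57.27 kJ/min.

57.27 kJ/min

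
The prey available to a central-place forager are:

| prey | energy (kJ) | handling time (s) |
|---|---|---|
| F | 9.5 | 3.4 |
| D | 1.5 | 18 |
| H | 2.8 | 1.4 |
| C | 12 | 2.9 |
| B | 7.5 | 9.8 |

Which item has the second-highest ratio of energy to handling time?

Profitability E/h (kJ/s): F = 9.5/3.4 = 2.79, D = 1.5/18 = 0.0833, H = 2.8/1.4 = 2, C = 12/2.9 = 4.14, B = 7.5/9.8 = 0.765.
Ranked: C > F > H > B > D.

F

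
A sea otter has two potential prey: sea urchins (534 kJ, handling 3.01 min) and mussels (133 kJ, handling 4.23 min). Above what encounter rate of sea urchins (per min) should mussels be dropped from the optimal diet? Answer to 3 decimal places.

Drop mussels once their profitability E₂/h₂ falls below the rate achievable on sea urchins alone: E₂/h₂ = λE₁/(1 + λh₁).
Solve for λ: λE₁h₂ = E₂(1 + λh₁) → λ(E₁h₂ − E₂h₁) = E₂ → λ = E₂/(E₁h₂ − E₂h₁).
λ = 133/(534×4.23 − 133×3.01) = 133/1858 = 0.07156 per min.

0.072 per min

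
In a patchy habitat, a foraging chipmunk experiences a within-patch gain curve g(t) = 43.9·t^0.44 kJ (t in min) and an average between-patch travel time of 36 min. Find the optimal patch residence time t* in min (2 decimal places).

Maximise g(t)/(T+t): set derivative to zero → g'(t)(T+t) = g(t).
g'(t) = 0.44·43.9·t^-0.56. Setting 0.44·43.9·t^-0.56 = 43.9·t^0.44/(36+t) gives 0.44(36+t) = t, so 0.56·t = 0.44×36.
t* = 0.44×36/0.56 = 28.29 min.

28.29 min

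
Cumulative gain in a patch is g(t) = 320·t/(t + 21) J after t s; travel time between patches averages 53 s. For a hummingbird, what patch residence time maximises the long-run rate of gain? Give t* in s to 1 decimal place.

33.4 s

By the marginal value theorem, leave when the instantaneous gain rate g'(t) equals the habitat-wide average g(t)/(T + t).
g'(t) = 320·21/(t + 21)². Setting 320·21/(t+21)² = 320t/[(t+21)(53+t)] gives 21(53+t) = t(t+21), so t² = 21×53 = 1113.
t* = √1113 = 33.36 s.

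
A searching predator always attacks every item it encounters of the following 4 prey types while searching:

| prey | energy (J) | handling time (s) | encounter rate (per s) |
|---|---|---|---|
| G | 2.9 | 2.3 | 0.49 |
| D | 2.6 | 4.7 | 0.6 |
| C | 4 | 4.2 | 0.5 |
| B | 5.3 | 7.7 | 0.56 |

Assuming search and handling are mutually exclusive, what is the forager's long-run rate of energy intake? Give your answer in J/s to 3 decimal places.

R = Σλ_iE_i / (1 + Σλ_ih_i)
Numerator: 0.49×2.9 + 0.6×2.6 + 0.5×4 + 0.56×5.3 = 7.949
Denominator: 1 + 0.49×2.3 + 0.6×4.7 + 0.5×4.2 + 0.56×7.7 = 11.36
R = 7.949/11.36 = 0.6998 J/s

0.700 J/s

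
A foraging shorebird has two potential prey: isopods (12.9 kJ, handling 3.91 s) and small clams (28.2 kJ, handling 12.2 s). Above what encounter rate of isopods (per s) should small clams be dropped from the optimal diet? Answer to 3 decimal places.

Drop small clams once their profitability E₂/h₂ falls below the rate achievable on isopods alone: E₂/h₂ = λE₁/(1 + λh₁).
Solve for λ: λE₁h₂ = E₂(1 + λh₁) → λ(E₁h₂ − E₂h₁) = E₂ → λ = E₂/(E₁h₂ − E₂h₁).
λ = 28.2/(12.9×12.2 − 28.2×3.91) = 28.2/47.12 = 0.5985 per s.

0.598 per s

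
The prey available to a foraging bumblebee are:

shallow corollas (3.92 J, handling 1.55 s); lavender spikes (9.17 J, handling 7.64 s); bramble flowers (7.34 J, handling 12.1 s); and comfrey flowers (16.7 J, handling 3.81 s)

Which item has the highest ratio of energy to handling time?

comfrey flowers

Profitability E/h (J/s): shallow corollas = 3.92/1.55 = 2.53, lavender spikes = 9.17/7.64 = 1.2, bramble flowers = 7.34/12.1 = 0.607, comfrey flowers = 16.7/3.81 = 4.38.
Ranked: comfrey flowers > shallow corollas > lavender spikes > bramble flowers.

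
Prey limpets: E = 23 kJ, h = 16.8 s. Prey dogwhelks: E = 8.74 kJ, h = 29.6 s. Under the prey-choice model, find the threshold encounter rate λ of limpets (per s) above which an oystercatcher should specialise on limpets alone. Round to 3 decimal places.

0.016 per s

At the threshold, the rate on limpets alone equals the profitability of dogwhelks: λ·23/(1 + λ·16.8) = 8.74/29.6 = 0.2953.
Rearranging, λ(23 − 0.2953×16.8) = 0.2953, so λ = 0.2953/18.04 = 0.01637 per s.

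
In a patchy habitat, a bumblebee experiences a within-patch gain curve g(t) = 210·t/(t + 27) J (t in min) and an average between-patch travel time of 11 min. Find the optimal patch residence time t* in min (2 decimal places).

Optimal t* satisfies g'(t*) = g(t*)/(T + t*).
g'(t) = 210·27/(t + 27)². Setting 210·27/(t+27)² = 210t/[(t+27)(11+t)] gives 27(11+t) = t(t+27), so t² = 27×11 = 297.
t* = √297 = 17.23 min.

17.23 min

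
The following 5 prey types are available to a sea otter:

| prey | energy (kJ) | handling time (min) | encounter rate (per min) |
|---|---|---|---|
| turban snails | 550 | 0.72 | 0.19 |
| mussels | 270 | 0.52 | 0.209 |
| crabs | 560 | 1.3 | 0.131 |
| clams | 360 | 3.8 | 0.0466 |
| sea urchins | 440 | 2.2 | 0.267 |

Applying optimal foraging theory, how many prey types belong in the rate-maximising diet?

E/h in descending order: turban snails 764, mussels 519, crabs 431, sea urchins 200, clams 94.7 kJ/min. The optimal diet is the largest prefix of this list for which every included type satisfies E_i/h_i > R on the types above it.
Rate on top 1: 91.92. mussels: 519 > 91.92 → include.
Rate on top 2: 129.2. crabs: 431 > 129.2 → include.
Rate on top 3: 165.5. sea urchins: 200 > 165.5 → include.
Rate on top 4: 175.6. clams: 94.7 < 175.6 → exclude; stop.
Optimal diet: turban snails, mussels, crabs, sea urchins — 4 of 5 types.

4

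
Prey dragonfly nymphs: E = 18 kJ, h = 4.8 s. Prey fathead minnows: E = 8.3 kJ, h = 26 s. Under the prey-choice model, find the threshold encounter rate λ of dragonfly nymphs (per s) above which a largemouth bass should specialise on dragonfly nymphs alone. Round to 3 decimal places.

0.019 per s

At the threshold, the rate on dragonfly nymphs alone equals the profitability of fathead minnows: λ·18/(1 + λ·4.8) = 8.3/26 = 0.3192.
Rearranging, λ(18 − 0.3192×4.8) = 0.3192, so λ = 0.3192/16.47 = 0.01939 per s.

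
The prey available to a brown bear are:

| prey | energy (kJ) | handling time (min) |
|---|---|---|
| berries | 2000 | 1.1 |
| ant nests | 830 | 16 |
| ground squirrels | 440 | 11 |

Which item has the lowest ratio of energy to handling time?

Profitability E/h (kJ/min): berries = 2000/1.1 = 1.82e+03, ant nests = 830/16 = 51.9, ground squirrels = 440/11 = 40.
Ranked: berries > ant nests > ground squirrels.

ground squirrels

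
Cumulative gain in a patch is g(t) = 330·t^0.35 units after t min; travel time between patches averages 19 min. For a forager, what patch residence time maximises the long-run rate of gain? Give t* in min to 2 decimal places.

Maximise g(t)/(T+t): set derivative to zero → g'(t)(T+t) = g(t).
g'(t) = 0.35·330·t^-0.65. Setting 0.35·330·t^-0.65 = 330·t^0.35/(19+t) gives 0.35(19+t) = t, so 0.65·t = 0.35×19.
t* = 0.35×19/0.65 = 10.23 min.

10.23 min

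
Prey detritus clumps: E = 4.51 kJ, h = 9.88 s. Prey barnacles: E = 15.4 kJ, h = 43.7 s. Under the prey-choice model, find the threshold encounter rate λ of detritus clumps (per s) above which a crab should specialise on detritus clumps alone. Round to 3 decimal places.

Drop barnacles once their profitability E₂/h₂ falls below the rate achievable on detritus clumps alone: E₂/h₂ = λE₁/(1 + λh₁).
Solve for λ: λE₁h₂ = E₂(1 + λh₁) → λ(E₁h₂ − E₂h₁) = E₂ → λ = E₂/(E₁h₂ − E₂h₁).
λ = 15.4/(4.51×43.7 − 15.4×9.88) = 15.4/44.94 = 0.3427 per s.

0.343 per s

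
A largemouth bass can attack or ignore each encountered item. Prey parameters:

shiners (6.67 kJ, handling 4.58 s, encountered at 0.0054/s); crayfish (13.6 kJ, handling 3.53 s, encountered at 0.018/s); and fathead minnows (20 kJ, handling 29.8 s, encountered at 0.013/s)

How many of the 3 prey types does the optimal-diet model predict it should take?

3

E/h in descending order: crayfish 3.85, shiners 1.46, fathead minnows 0.671 kJ/s. The optimal diet is the largest prefix of this list for which every included type satisfies E_i/h_i > R on the types above it.
Rate on top 1: 0.2302. shiners: 1.46 > 0.2302 → include.
Rate on top 2: 0.258. fathead minnows: 0.671 > 0.258 → include.
Optimal diet: crayfish, shiners, fathead minnows — 3 of 3 types.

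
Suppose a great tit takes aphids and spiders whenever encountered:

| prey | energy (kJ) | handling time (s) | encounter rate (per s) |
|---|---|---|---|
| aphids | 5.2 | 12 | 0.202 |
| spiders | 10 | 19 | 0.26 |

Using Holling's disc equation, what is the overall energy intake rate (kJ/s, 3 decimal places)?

0.436 kJ/s

R = Σλ_iE_i / (1 + Σλ_ih_i)
Numerator: 0.202×5.2 + 0.26×10 = 3.65
Denominator: 1 + 0.202×12 + 0.26×19 = 8.364
R = 3.65/8.364 = 0.4364 kJ/s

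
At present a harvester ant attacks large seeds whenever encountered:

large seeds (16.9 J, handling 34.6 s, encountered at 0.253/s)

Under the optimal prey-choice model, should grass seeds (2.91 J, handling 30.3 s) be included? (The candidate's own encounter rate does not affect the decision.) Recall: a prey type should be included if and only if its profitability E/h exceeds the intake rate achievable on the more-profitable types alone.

No

Intake rate on the current diet: R = (0.253×16.9) / (1 + 0.253×34.6) = 4.276/9.754 = 0.4384 J/s.
Profitability of grass seeds: 2.91/30.3 = 0.09604 J/s.
0.09604 < 0.4384, so adding grass seeds would lower the average — exclude it.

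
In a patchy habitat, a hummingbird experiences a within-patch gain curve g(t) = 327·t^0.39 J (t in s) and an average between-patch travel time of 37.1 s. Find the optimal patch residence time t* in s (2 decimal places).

Optimal t* satisfies g'(t*) = g(t*)/(T + t*).
g'(t) = 0.39·327·t^-0.61. Setting 0.39·327·t^-0.61 = 327·t^0.39/(37.1+t) gives 0.39(37.1+t) = t, so 0.61·t = 0.39×37.1.
t* = 0.39×37.1/0.61 = 23.72 s.

23.72 s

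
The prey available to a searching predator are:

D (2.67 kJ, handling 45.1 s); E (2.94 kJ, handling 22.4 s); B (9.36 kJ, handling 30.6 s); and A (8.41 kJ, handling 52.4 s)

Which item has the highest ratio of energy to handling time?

B

In descending order of E/h:
B: 9.36/30.6 = 0.306 kJ/s
A: 8.41/52.4 = 0.16 kJ/s
E: 2.94/22.4 = 0.131 kJ/s
D: 2.67/45.1 = 0.0592 kJ/s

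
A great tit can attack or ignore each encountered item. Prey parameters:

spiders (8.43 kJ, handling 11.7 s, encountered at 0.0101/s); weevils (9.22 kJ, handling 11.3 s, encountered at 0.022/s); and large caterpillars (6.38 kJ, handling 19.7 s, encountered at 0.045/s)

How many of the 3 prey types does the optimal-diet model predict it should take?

3

E/h in descending order: weevils 0.816, spiders 0.721, large caterpillars 0.324 kJ/s. The optimal diet is the largest prefix of this list for which every included type satisfies E_i/h_i > R on the types above it.
Rate on top 1: 0.1625. spiders: 0.721 > 0.1625 → include.
Rate on top 2: 0.2107. large caterpillars: 0.324 > 0.2107 → include.
Optimal diet: weevils, spiders, large caterpillars — 3 of 3 types.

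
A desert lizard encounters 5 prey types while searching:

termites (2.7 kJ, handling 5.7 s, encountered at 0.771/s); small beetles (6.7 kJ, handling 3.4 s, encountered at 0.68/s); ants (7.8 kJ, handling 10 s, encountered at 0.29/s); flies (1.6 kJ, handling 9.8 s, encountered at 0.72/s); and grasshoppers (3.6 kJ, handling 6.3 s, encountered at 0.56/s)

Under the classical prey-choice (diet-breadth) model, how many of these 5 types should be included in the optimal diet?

1

E/h in descending order: small beetles 1.97, ants 0.78, grasshoppers 0.571, termites 0.474, flies 0.163 kJ/s. The optimal diet is the largest prefix of this list for which every included type satisfies E_i/h_i > R on the types above it.
Rate on top 1: 1.376. ants: 0.78 < 1.376 → exclude; stop.
Optimal diet: small beetles — 1 of 5 types.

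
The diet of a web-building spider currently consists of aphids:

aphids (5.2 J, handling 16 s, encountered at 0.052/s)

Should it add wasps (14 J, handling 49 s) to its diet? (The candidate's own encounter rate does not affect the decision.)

Yes

Current rate: (0.052×5.2)/(1 + 0.052×16) = 0.1476 J/s.
wasps: E/h = 14/49 = 0.2857 J/s.
0.2857 > 0.1476, so adding wasps raises the average — include it.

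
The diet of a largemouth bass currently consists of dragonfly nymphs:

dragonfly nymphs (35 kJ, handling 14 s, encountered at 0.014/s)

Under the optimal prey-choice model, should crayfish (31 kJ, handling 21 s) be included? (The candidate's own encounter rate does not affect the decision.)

Yes

Current rate: (0.014×35)/(1 + 0.014×14) = 0.4097 kJ/s.
Profitability of crayfish: 31/21 = 1.476 kJ/s.
Since 1.476 > R, including crayfish increases the long-run rate.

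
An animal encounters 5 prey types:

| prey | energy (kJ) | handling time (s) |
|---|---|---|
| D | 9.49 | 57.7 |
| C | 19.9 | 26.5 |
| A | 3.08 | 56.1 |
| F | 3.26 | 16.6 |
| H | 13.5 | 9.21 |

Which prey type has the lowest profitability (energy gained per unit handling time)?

A

Profitability E/h (kJ/s): D = 9.49/57.7 = 0.164, C = 19.9/26.5 = 0.751, A = 3.08/56.1 = 0.0549, F = 3.26/16.6 = 0.196, H = 13.5/9.21 = 1.47.
Ranked: H > C > F > D > A.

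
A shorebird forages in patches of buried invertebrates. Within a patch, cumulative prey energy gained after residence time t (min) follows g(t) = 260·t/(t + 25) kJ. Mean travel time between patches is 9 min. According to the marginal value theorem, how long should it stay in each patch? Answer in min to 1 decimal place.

Optimal t* satisfies g'(t*) = g(t*)/(T + t*).
g'(t) = 260·25/(t + 25)². Setting 260·25/(t+25)² = 260t/[(t+25)(9+t)] gives 25(9+t) = t(t+25), so t² = 25×9 = 225.
t* = √225 = 15 min.

15.0 min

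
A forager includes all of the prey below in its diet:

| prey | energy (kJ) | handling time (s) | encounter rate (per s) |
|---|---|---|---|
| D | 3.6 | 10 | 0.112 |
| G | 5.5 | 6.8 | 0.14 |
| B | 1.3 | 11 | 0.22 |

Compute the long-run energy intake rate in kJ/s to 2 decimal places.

0.27 kJ/s

Energy encountered per unit search time: 0.112×3.6 + 0.14×5.5 + 0.22×1.3 = 1.459 kJ/s.
Handling time per unit search time: 0.112×10 + 0.14×6.8 + 0.22×11 = 4.492.
Rate = 1.459/(1 + 4.492) = 0.2657 kJ/s.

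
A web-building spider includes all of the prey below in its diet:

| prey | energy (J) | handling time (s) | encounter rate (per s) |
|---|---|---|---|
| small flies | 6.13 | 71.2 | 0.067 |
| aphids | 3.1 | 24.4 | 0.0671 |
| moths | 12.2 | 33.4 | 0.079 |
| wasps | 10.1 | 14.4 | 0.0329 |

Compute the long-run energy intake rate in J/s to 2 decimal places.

Energy encountered per unit search time: 0.067×6.13 + 0.0671×3.1 + 0.079×12.2 + 0.0329×10.1 = 1.915 J/s.
Handling time per unit search time: 0.067×71.2 + 0.0671×24.4 + 0.079×33.4 + 0.0329×14.4 = 9.52.
Rate = 1.915/(1 + 9.52) = 0.182 J/s.

0.18 J/s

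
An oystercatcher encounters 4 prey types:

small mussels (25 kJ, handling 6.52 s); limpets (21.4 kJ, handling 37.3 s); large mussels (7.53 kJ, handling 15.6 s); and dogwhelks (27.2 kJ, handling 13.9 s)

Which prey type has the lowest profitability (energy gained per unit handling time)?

large mussels

In descending order of E/h:
small mussels: 25/6.52 = 3.83 kJ/s
dogwhelks: 27.2/13.9 = 1.96 kJ/s
limpets: 21.4/37.3 = 0.574 kJ/s
large mussels: 7.53/15.6 = 0.483 kJ/s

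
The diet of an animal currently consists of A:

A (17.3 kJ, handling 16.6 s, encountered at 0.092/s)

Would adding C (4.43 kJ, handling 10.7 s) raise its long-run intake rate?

No

On A alone, R = ΣλE/(1+Σλh) = 1.592/2.527 = 0.6298 kJ/s.
C: E/h = 4.43/10.7 = 0.414 kJ/s.
0.414 < 0.6298, so adding C would lower the average — exclude it.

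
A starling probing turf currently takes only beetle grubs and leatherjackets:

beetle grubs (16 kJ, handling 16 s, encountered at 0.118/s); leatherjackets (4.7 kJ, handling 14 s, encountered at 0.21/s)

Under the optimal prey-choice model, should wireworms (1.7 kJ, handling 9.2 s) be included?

No

Current rate: (0.118×16 + 0.21×4.7)/(1 + 0.118×16 + 0.21×14) = 0.4933 kJ/s.
wireworms: E/h = 1.7/9.2 = 0.1848 kJ/s.
0.1848 < 0.4933, so adding wireworms would lower the average — exclude it.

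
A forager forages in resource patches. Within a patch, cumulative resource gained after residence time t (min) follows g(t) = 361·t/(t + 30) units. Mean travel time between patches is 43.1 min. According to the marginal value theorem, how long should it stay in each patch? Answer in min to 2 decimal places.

Maximise g(t)/(T+t): set derivative to zero → g'(t)(T+t) = g(t).
g'(t) = 361·30/(t + 30)². Setting 361·30/(t+30)² = 361t/[(t+30)(43.1+t)] gives 30(43.1+t) = t(t+30), so t² = 30×43.1 = 1293.
t* = √1293 = 35.96 min.

35.96 min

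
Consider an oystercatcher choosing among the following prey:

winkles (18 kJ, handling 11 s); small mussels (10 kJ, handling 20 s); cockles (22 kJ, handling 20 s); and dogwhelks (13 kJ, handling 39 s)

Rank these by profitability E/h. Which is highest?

Profitability E/h (kJ/s): winkles = 18/11 = 1.64, small mussels = 10/20 = 0.5, cockles = 22/20 = 1.1, dogwhelks = 13/39 = 0.333.
Ranked: winkles > cockles > small mussels > dogwhelks.

winkles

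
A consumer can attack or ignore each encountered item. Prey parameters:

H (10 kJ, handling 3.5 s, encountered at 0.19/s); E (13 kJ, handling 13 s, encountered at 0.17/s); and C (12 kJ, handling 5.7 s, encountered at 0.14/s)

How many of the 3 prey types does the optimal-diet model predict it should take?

2

Profitabilities (E/h, kJ/s): H 2.86, C 2.11, E 1. Add prey in this order while the next type's profitability exceeds the intake rate on those already taken.
Rate on top 1: 1.141. C: 2.11 > 1.141 → include.
Rate on top 2: 1.454. E: 1 < 1.454 → exclude; stop.
Optimal diet: H, C — 2 of 3 types.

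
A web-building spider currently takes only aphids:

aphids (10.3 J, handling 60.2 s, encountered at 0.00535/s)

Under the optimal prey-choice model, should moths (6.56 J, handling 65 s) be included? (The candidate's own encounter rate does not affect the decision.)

Current rate: (0.00535×10.3)/(1 + 0.00535×60.2) = 0.04168 J/s.
Profitability of moths: 6.56/65 = 0.1009 J/s.
0.1009 > 0.04168, so adding moths raises the average — include it.

Yes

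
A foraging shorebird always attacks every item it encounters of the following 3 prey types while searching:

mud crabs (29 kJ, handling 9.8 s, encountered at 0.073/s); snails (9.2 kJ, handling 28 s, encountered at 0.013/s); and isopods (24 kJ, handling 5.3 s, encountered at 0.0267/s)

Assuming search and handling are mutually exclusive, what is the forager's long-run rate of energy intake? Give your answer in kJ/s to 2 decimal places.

Energy encountered per unit search time: 0.073×29 + 0.013×9.2 + 0.0267×24 = 2.877 kJ/s.
Handling time per unit search time: 0.073×9.8 + 0.013×28 + 0.0267×5.3 = 1.221.
Rate = 2.877/(1 + 1.221) = 1.296 kJ/s.

1.30 kJ/s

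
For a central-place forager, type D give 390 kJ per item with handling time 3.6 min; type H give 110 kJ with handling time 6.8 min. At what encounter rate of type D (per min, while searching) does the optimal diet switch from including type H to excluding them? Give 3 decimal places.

0.049 per min

Drop type H once their profitability E₂/h₂ falls below the rate achievable on type D alone: E₂/h₂ = λE₁/(1 + λh₁).
Solve for λ: λE₁h₂ = E₂(1 + λh₁) → λ(E₁h₂ − E₂h₁) = E₂ → λ = E₂/(E₁h₂ − E₂h₁).
λ = 110/(390×6.8 − 110×3.6) = 110/2256 = 0.04876 per min.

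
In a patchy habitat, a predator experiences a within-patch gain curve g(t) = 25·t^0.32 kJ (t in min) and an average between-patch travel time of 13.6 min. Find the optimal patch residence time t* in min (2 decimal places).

6.40 min

Optimal t* satisfies g'(t*) = g(t*)/(T + t*).
g'(t) = 0.32·25·t^-0.68. Setting 0.32·25·t^-0.68 = 25·t^0.32/(13.6+t) gives 0.32(13.6+t) = t, so 0.68·t = 0.32×13.6.
t* = 0.32×13.6/0.68 = 6.4 min.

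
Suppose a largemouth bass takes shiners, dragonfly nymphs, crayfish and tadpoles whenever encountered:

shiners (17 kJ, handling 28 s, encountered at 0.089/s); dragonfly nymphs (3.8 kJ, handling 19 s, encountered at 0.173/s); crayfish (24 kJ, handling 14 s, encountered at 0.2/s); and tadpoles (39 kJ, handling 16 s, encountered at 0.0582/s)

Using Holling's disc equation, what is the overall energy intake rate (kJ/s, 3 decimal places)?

R = (0.089×17 + 0.173×3.8 + 0.2×24 + 0.0582×39) / (1 + 0.089×28 + 0.173×19 + 0.2×14 + 0.0582×16) = 9.24/10.51 = 0.8792 kJ/s.

0.879 kJ/s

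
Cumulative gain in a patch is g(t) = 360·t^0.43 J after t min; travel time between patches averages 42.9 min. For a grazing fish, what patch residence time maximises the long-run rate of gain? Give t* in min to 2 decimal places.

Maximise g(t)/(T+t): set derivative to zero → g'(t)(T+t) = g(t).
g'(t) = 0.43·360·t^-0.57. Setting 0.43·360·t^-0.57 = 360·t^0.43/(42.9+t) gives 0.43(42.9+t) = t, so 0.57·t = 0.43×42.9.
t* = 0.43×42.9/0.57 = 32.36 min.

32.36 min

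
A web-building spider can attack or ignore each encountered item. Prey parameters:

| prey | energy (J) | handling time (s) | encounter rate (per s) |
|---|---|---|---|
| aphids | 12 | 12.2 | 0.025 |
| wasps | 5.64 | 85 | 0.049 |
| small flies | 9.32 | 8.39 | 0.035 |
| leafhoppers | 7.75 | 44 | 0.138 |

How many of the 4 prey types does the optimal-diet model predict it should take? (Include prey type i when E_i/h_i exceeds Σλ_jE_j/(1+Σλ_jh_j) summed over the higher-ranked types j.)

Rank by E/h (J/s): small flies 1.11, aphids 0.984, leafhoppers 0.176, wasps 0.0664. Include each in turn until the next type's E/h falls below the running intake rate.
Rate on top 1: 0.2522. aphids: 0.984 > 0.2522 → include.
Rate on top 2: 0.3917. leafhoppers: 0.176 < 0.3917 → exclude; stop.
Optimal diet: small flies, aphids — 2 of 4 types.

2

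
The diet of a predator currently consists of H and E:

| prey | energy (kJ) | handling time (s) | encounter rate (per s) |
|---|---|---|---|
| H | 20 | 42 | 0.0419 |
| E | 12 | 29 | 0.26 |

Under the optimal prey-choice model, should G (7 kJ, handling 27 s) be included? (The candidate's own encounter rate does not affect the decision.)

No

On H and E alone, R = ΣλE/(1+Σλh) = 3.958/10.3 = 0.3843 kJ/s.
Profitability of G: 7/27 = 0.2593 kJ/s.
Since 0.2593 < R, time spent handling G is better spent searching.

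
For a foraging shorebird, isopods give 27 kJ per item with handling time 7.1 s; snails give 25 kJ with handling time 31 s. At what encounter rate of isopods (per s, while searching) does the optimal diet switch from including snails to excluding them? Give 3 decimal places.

0.038 per s

Drop snails once their profitability E₂/h₂ falls below the rate achievable on isopods alone: E₂/h₂ = λE₁/(1 + λh₁).
Solve for λ: λE₁h₂ = E₂(1 + λh₁) → λ(E₁h₂ − E₂h₁) = E₂ → λ = E₂/(E₁h₂ − E₂h₁).
λ = 25/(27×31 − 25×7.1) = 25/659.5 = 0.03791 per s.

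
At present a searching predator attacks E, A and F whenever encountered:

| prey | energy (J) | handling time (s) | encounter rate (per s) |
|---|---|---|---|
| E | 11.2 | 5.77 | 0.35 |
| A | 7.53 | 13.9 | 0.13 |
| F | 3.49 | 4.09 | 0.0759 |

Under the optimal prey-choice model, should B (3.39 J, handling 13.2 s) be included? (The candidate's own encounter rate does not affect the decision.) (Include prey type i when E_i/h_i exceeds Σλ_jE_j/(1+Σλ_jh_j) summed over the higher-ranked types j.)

No

Intake rate on the current diet: R = (0.35×11.2 + 0.13×7.53 + 0.0759×3.49) / (1 + 0.35×5.77 + 0.13×13.9 + 0.0759×4.09) = 5.164/5.137 = 1.005 J/s.
B: E/h = 3.39/13.2 = 0.2568 J/s.
Since 0.2568 < R, time spent handling B is better spent searching.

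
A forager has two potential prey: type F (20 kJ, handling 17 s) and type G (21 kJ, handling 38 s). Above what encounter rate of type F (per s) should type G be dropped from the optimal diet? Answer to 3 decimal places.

0.052 per s

At the threshold, the rate on type F alone equals the profitability of type G: λ·20/(1 + λ·17) = 21/38 = 0.5526.
Rearranging, λ(20 − 0.5526×17) = 0.5526, so λ = 0.5526/10.61 = 0.05211 per s.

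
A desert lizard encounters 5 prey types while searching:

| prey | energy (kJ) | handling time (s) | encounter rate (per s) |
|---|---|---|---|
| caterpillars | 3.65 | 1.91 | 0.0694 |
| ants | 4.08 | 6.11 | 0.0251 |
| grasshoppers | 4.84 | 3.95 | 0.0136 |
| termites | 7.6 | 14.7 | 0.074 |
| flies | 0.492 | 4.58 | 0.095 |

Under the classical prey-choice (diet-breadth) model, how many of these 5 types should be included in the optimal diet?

4

E/h in descending order: caterpillars 1.91, grasshoppers 1.23, ants 0.668, termites 0.517, flies 0.107 kJ/s. The optimal diet is the largest prefix of this list for which every included type satisfies E_i/h_i > R on the types above it.
Rate on top 1: 0.2237. grasshoppers: 1.23 > 0.2237 → include.
Rate on top 2: 0.269. ants: 0.668 > 0.269 → include.
Rate on top 3: 0.3147. termites: 0.517 > 0.3147 → include.
Rate on top 4: 0.4053. flies: 0.107 < 0.4053 → exclude; stop.
Optimal diet: caterpillars, grasshoppers, ants, termites — 4 of 5 types.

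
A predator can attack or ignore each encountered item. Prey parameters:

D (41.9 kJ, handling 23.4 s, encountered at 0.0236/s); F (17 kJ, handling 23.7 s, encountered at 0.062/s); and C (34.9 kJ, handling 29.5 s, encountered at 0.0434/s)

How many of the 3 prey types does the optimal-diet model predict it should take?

2

Profitabilities (E/h, kJ/s): D 1.79, C 1.18, F 0.717. Add prey in this order while the next type's profitability exceeds the intake rate on those already taken.
Rate on top 1: 0.637. C: 1.18 > 0.637 → include.
Rate on top 2: 0.8838. F: 0.717 < 0.8838 → exclude; stop.
Optimal diet: D, C — 2 of 3 types.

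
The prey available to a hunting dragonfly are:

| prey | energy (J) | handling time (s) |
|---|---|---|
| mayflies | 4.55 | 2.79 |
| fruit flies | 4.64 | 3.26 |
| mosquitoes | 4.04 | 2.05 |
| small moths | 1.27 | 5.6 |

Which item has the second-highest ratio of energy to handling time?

In descending order of E/h:
mosquitoes: 4.04/2.05 = 1.97 J/s
mayflies: 4.55/2.79 = 1.63 J/s
fruit flies: 4.64/3.26 = 1.42 J/s
small moths: 1.27/5.6 = 0.227 J/s

mayflies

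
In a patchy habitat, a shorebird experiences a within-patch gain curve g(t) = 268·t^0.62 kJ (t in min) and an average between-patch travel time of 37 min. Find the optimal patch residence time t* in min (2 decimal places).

Maximise g(t)/(T+t): set derivative to zero → g'(t)(T+t) = g(t).
g'(t) = 0.62·268·t^-0.38. Setting 0.62·268·t^-0.38 = 268·t^0.62/(37+t) gives 0.62(37+t) = t, so 0.38·t = 0.62×37.
t* = 0.62×37/0.38 = 60.37 min.

60.37 min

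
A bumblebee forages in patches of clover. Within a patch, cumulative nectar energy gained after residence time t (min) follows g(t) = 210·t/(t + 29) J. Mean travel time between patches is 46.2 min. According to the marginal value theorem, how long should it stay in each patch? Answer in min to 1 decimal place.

Maximise g(t)/(T+t): set derivative to zero → g'(t)(T+t) = g(t).
g'(t) = 210·29/(t + 29)². Setting 210·29/(t+29)² = 210t/[(t+29)(46.2+t)] gives 29(46.2+t) = t(t+29), so t² = 29×46.2 = 1340.
t* = √1340 = 36.6 min.

36.6 min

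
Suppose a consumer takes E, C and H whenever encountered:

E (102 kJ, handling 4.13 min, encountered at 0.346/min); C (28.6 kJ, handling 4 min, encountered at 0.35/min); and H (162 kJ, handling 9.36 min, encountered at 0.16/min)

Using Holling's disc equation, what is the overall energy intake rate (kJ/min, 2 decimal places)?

R = (0.346×102 + 0.35×28.6 + 0.16×162) / (1 + 0.346×4.13 + 0.35×4 + 0.16×9.36) = 71.22/5.327 = 13.37 kJ/min.

13.37 kJ/min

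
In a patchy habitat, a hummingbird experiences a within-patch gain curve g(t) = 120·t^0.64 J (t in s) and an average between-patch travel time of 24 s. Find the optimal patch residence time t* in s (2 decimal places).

Optimal t* satisfies g'(t*) = g(t*)/(T + t*).
g'(t) = 0.64·120·t^-0.36. Setting 0.64·120·t^-0.36 = 120·t^0.64/(24+t) gives 0.64(24+t) = t, so 0.36·t = 0.64×24.
t* = 0.64×24/0.36 = 42.67 s.

42.67 s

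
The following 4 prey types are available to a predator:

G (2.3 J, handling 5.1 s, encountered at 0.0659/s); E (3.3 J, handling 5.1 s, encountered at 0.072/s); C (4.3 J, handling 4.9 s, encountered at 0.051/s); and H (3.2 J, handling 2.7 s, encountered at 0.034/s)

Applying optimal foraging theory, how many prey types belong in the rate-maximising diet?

Profitabilities (E/h, J/s): H 1.19, C 0.878, E 0.647, G 0.451. Add prey in this order while the next type's profitability exceeds the intake rate on those already taken.
Rate on top 1: 0.09965. C: 0.878 > 0.09965 → include.
Rate on top 2: 0.2445. E: 0.647 > 0.2445 → include.
Rate on top 3: 0.331. G: 0.451 > 0.331 → include.
Optimal diet: H, C, E, G — 4 of 4 types.

4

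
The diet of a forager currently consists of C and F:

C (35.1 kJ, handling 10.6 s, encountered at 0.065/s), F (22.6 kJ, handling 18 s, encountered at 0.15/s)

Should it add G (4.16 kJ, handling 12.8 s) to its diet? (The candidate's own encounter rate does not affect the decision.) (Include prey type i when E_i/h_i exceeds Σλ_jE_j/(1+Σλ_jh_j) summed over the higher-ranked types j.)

Current rate: (0.065×35.1 + 0.15×22.6)/(1 + 0.065×10.6 + 0.15×18) = 1.292 kJ/s.
G: E/h = 4.16/12.8 = 0.325 kJ/s.
0.325 < 1.292, so adding G would lower the average — exclude it.

No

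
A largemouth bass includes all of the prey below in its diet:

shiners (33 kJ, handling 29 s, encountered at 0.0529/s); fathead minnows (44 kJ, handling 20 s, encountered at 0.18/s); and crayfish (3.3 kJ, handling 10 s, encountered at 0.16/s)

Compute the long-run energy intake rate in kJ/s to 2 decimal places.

1.32 kJ/s

Energy encountered per unit search time: 0.0529×33 + 0.18×44 + 0.16×3.3 = 10.19 kJ/s.
Handling time per unit search time: 0.0529×29 + 0.18×20 + 0.16×10 = 6.734.
Rate = 10.19/(1 + 6.734) = 1.318 kJ/s.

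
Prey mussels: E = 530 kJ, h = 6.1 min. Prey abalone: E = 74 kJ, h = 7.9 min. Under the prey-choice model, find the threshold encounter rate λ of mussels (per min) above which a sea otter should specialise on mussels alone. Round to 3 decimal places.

Drop abalone once their profitability E₂/h₂ falls below the rate achievable on mussels alone: E₂/h₂ = λE₁/(1 + λh₁).
Solve for λ: λE₁h₂ = E₂(1 + λh₁) → λ(E₁h₂ − E₂h₁) = E₂ → λ = E₂/(E₁h₂ − E₂h₁).
λ = 74/(530×7.9 − 74×6.1) = 74/3736 = 0.01981 per min.

0.020 per min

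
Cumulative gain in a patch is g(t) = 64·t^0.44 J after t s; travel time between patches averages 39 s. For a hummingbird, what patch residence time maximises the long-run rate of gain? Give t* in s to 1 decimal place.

Maximise g(t)/(T+t): set derivative to zero → g'(t)(T+t) = g(t).
g'(t) = 0.44·64·t^-0.56. Setting 0.44·64·t^-0.56 = 64·t^0.44/(39+t) gives 0.44(39+t) = t, so 0.56·t = 0.44×39.
t* = 0.44×39/0.56 = 30.64 s.

30.6 s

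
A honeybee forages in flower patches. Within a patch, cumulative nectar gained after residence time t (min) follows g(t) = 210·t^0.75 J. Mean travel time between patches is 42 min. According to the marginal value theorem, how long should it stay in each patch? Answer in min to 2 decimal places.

Maximise g(t)/(T+t): set derivative to zero → g'(t)(T+t) = g(t).
g'(t) = 0.75·210·t^-0.25. Setting 0.75·210·t^-0.25 = 210·t^0.75/(42+t) gives 0.75(42+t) = t, so 0.25·t = 0.75×42.
t* = 0.75×42/0.25 = 126 min.

126.00 min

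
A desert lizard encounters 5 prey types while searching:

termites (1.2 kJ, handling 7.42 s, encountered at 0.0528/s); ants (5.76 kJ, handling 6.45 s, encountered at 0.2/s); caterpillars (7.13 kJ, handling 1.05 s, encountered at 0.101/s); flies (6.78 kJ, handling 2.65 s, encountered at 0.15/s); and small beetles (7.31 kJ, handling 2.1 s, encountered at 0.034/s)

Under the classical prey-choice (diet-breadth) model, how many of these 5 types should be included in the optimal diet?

Profitabilities (E/h, kJ/s): caterpillars 6.79, small beetles 3.48, flies 2.56, ants 0.893, termites 0.162. Add prey in this order while the next type's profitability exceeds the intake rate on those already taken.
Rate on top 1: 0.6511. small beetles: 3.48 > 0.6511 → include.
Rate on top 2: 0.8227. flies: 2.56 > 0.8227 → include.
Rate on top 3: 1.261. ants: 0.893 < 1.261 → exclude; stop.
Optimal diet: caterpillars, small beetles, flies — 3 of 5 types.

3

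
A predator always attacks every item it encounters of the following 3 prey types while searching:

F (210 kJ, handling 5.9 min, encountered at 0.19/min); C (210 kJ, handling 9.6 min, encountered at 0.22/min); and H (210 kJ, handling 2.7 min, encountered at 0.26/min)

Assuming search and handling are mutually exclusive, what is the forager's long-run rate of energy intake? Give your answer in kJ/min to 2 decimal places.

Energy encountered per unit search time: 0.19×210 + 0.22×210 + 0.26×210 = 140.7 kJ/min.
Handling time per unit search time: 0.19×5.9 + 0.22×9.6 + 0.26×2.7 = 3.935.
Rate = 140.7/(1 + 3.935) = 28.51 kJ/min.

28.51 kJ/min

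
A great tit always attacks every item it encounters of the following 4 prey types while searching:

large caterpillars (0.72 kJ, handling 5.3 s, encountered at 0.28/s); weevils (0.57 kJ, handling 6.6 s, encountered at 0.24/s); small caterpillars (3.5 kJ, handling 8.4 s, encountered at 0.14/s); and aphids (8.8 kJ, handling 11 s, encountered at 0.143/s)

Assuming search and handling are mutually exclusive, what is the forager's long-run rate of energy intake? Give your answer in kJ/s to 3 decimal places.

0.306 kJ/s

Energy encountered per unit search time: 0.28×0.72 + 0.24×0.57 + 0.14×3.5 + 0.143×8.8 = 2.087 kJ/s.
Handling time per unit search time: 0.28×5.3 + 0.24×6.6 + 0.14×8.4 + 0.143×11 = 5.817.
Rate = 2.087/(1 + 5.817) = 0.3061 kJ/s.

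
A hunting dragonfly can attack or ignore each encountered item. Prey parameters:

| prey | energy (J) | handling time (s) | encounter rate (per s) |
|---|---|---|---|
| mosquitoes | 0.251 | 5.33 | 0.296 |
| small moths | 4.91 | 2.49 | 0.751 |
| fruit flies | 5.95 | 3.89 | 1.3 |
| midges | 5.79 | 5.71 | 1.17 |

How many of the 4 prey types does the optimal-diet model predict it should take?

Rank by E/h (J/s): small moths 1.97, fruit flies 1.53, midges 1.01, mosquitoes 0.0471. Include each in turn until the next type's E/h falls below the running intake rate.
Rate on top 1: 1.285. fruit flies: 1.53 > 1.285 → include.
Rate on top 2: 1.441. midges: 1.01 < 1.441 → exclude; stop.
Optimal diet: small moths, fruit flies — 2 of 4 types.

2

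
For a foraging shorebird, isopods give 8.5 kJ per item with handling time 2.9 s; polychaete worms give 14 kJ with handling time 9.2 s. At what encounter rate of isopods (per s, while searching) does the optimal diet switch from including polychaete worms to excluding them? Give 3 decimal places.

The zero-one rule: include polychaete worms iff E₂/h₂ > λE₁/(1+λh₁). Equality gives the switch point.
λE₁h₂ = E₂ + λE₂h₁ ⇒ λ = E₂/(E₁h₂ − E₂h₁) = 14/(78.2 − 40.6) = 0.3723 per s.

0.372 per s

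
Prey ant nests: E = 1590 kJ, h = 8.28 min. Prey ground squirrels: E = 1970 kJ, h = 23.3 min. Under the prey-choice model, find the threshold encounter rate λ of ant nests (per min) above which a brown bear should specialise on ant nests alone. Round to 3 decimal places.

0.095 per min

Drop ground squirrels once their profitability E₂/h₂ falls below the rate achievable on ant nests alone: E₂/h₂ = λE₁/(1 + λh₁).
Solve for λ: λE₁h₂ = E₂(1 + λh₁) → λ(E₁h₂ − E₂h₁) = E₂ → λ = E₂/(E₁h₂ − E₂h₁).
λ = 1970/(1590×23.3 − 1970×8.28) = 1970/2.074e+04 = 0.09501 per min.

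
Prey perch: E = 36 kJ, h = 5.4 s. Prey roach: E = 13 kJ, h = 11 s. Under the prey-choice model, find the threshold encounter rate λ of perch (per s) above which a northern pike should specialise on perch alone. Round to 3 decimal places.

The zero-one rule: include roach iff E₂/h₂ > λE₁/(1+λh₁). Equality gives the switch point.
λE₁h₂ = E₂ + λE₂h₁ ⇒ λ = E₂/(E₁h₂ − E₂h₁) = 13/(396 − 70.2) = 0.0399 per s.

0.040 per s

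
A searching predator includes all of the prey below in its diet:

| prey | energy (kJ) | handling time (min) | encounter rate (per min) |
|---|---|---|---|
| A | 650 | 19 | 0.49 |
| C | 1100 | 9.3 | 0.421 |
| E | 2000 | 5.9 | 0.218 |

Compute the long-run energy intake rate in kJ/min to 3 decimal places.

Energy encountered per unit search time: 0.49×650 + 0.421×1100 + 0.218×2000 = 1218 kJ/min.
Handling time per unit search time: 0.49×19 + 0.421×9.3 + 0.218×5.9 = 14.51.
Rate = 1218/(1 + 14.51) = 78.5 kJ/min.

78.497 kJ/min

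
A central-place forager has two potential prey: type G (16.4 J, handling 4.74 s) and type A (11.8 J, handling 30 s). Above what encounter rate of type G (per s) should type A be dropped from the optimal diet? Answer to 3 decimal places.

0.027 per s

The zero-one rule: include type A iff E₂/h₂ > λE₁/(1+λh₁). Equality gives the switch point.
λE₁h₂ = E₂ + λE₂h₁ ⇒ λ = E₂/(E₁h₂ − E₂h₁) = 11.8/(492 − 55.93) = 0.02706 per s.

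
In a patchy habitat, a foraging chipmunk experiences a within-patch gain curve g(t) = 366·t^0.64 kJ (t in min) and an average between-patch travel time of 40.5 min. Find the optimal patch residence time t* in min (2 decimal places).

Maximise g(t)/(T+t): set derivative to zero → g'(t)(T+t) = g(t).
g'(t) = 0.64·366·t^-0.36. Setting 0.64·366·t^-0.36 = 366·t^0.64/(40.5+t) gives 0.64(40.5+t) = t, so 0.36·t = 0.64×40.5.
t* = 0.64×40.5/0.36 = 72 min.

72.00 min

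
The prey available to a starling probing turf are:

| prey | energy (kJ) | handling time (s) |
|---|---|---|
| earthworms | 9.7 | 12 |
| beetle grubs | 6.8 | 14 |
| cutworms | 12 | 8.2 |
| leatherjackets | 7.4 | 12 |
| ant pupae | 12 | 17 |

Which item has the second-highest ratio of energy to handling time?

earthworms

In descending order of E/h:
cutworms: 12/8.2 = 1.46 kJ/s
earthworms: 9.7/12 = 0.808 kJ/s
ant pupae: 12/17 = 0.706 kJ/s
leatherjackets: 7.4/12 = 0.617 kJ/s
beetle grubs: 6.8/14 = 0.486 kJ/s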